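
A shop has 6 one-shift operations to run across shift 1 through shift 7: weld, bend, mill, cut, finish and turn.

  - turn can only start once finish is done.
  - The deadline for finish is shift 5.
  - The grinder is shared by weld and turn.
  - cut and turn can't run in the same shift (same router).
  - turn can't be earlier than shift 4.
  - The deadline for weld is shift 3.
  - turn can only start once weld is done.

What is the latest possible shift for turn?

shift 7

Turn is available from shift 4.
turn at shift 7 is achievable: bend in shift 1, weld in shift 1, mill in shift 1, cut in shift 1, turn in shift 7, finish in shift 1.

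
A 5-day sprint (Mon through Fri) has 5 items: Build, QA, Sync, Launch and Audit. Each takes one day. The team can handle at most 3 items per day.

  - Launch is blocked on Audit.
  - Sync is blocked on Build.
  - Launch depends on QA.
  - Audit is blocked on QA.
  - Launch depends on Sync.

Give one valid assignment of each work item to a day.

Audit in Tue, Sync in Tue, Build in Mon, Launch in Wed, QA in Mon

Checking: Build(Mon) before Sync(Tue); Audit(Tue) before Launch(Wed); QA(Mon) before Audit(Tue); Sync(Tue) before Launch(Wed); QA(Mon) before Launch(Wed); max 2 per day (cap 3).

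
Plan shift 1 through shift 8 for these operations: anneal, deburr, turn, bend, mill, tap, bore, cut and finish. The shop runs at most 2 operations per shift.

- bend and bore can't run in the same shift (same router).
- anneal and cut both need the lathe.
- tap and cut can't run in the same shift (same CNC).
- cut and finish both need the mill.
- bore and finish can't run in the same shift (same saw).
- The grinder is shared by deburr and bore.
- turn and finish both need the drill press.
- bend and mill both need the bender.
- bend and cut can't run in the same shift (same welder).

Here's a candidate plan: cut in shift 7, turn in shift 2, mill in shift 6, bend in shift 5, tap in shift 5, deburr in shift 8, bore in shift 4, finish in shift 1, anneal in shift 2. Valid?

Yes, all constraints hold

The shop runs at most 2 operations per shift — holds.
anneal and cut both need the lathe — holds.
bend and bore can't run in the same shift (same router) — holds.
cut and finish both need the mill — holds.
The grinder is shared by deburr and bore — holds.
turn and finish both need the drill press — holds.
tap and cut can't run in the same shift (same CNC) — holds.
bend and cut can't run in the same shift (same welder) — holds.
bore and finish can't run in the same shift (same saw) — holds.
bend and mill both need the bender — holds.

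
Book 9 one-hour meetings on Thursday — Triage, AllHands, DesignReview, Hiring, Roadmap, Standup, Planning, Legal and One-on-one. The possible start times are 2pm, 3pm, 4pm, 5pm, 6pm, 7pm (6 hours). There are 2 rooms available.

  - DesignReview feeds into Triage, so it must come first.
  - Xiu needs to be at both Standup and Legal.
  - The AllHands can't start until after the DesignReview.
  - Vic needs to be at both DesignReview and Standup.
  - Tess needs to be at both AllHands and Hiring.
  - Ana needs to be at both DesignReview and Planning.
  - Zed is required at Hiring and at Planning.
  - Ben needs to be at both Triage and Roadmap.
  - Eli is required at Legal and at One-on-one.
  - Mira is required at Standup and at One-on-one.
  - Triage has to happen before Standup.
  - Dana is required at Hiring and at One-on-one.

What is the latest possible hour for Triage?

6pm

Precedence pushes Triage to at least 3pm; downstream work caps Triage at 6pm.
Triage at 6pm is achievable: Legal -> 4pm, Roadmap -> 3pm, Standup -> 7pm, DesignReview -> 2pm, Hiring -> 2pm, AllHands -> 3pm, Triage -> 6pm, One-on-one -> 5pm, Planning -> 4pm.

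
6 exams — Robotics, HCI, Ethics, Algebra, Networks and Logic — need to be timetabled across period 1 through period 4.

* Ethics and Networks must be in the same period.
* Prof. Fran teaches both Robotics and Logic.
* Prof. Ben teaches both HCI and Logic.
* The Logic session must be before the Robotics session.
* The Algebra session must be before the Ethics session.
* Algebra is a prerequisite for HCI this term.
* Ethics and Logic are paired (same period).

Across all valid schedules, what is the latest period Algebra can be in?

Downstream work caps Algebra at period 2.
Algebra at period 2 is achievable: Networks in period 3, Robotics in period 4, Ethics in period 3, Algebra in period 2, HCI in period 4, Logic in period 3.

period 2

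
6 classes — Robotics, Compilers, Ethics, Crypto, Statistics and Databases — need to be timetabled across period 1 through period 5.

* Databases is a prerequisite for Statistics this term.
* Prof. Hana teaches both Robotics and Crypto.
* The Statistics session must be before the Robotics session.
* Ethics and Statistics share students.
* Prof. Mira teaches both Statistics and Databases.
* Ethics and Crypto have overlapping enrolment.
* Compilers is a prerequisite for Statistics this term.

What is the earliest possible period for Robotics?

period 3

Precedence pushes Robotics to at least period 3.
Robotics at period 3 is achievable: Crypto in period 2; Compilers in period 1; Statistics in period 2; Databases in period 1; Ethics in period 1; Robotics in period 3.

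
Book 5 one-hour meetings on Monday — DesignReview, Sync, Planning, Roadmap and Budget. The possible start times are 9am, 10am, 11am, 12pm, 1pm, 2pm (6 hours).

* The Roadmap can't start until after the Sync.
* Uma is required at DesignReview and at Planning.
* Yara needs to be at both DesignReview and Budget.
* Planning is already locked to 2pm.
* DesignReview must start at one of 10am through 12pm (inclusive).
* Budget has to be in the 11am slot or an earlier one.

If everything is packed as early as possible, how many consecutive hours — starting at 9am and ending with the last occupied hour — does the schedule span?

The precedence chain requires at least 2 distinct hours.
Planning can't be placed before 2pm — that is hour 6 counting from 9am — so the schedule must run through at least 6 hours.
6 works (last occupied hour: 2pm): for example DesignReview=10am; Sync=9am; Roadmap=10am; Budget=9am; Planning=2pm.

6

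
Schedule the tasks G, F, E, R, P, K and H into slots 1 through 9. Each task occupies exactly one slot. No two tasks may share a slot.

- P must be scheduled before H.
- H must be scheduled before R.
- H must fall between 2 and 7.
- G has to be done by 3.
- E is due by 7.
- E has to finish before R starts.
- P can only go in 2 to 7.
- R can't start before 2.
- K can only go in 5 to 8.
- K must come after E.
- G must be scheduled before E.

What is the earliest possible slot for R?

5

R is available from 2; precedence pushes R to at least 4.
R at 5 is achievable: H -> 3; F -> 7; R -> 5; G -> 1; P -> 2; E -> 4; K -> 6.
Nothing earlier works — the capacity limit rule out every slot before 5.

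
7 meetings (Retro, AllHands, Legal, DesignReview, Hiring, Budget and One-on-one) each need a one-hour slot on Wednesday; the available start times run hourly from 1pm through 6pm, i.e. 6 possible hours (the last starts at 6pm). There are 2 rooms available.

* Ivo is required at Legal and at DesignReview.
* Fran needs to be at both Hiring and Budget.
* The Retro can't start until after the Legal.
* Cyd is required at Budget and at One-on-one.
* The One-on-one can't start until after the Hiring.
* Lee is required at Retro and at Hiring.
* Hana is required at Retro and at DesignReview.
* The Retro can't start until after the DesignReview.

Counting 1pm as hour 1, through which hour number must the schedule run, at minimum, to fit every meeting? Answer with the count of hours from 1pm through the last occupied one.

4 hours

The precedence chain requires at least 2 distinct hours.
With at most 2 per hour and 7 meetings, at least 4 hours are needed.
4 works (last occupied hour: 4pm): for example Budget in 4pm; One-on-one in 2pm; Legal in 1pm; DesignReview in 2pm; AllHands in 3pm; Hiring in 1pm; Retro in 3pm.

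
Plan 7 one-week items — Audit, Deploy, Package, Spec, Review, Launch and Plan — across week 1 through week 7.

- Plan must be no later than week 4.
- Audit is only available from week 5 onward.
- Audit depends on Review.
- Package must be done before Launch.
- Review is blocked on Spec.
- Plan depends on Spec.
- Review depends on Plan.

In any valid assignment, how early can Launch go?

Precedence pushes Launch to at least week 2.
Launch at week 2 is achievable: Deploy in week 1, Audit in week 5, Launch in week 2, Plan in week 2, Review in week 3, Spec in week 1, Package in week 1.

week 2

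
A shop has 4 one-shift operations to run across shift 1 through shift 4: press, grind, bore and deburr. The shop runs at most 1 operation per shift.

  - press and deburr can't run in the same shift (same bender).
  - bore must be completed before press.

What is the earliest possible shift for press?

shift 2

Precedence pushes press to at least shift 2.
press at shift 2 is achievable: bore -> shift 1, press -> shift 2, deburr -> shift 4, grind -> shift 3.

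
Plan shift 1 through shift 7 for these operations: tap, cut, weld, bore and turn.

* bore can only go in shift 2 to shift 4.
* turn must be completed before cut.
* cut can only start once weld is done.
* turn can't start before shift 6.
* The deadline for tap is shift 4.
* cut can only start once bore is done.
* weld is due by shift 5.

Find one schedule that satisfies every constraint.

weld -> shift 1; turn -> shift 6; cut -> shift 7; bore -> shift 2; tap -> shift 1

Checking: turn(shift 6) before cut(shift 7); weld(shift 1) before cut(shift 7); bore(shift 2) before cut(shift 7); tap=shift 1 in [shift 1,shift 4]; turn=shift 6 in [shift 6,shift 7]; bore=shift 2 in [shift 2,shift 4]; weld=shift 1 in [shift 1,shift 5].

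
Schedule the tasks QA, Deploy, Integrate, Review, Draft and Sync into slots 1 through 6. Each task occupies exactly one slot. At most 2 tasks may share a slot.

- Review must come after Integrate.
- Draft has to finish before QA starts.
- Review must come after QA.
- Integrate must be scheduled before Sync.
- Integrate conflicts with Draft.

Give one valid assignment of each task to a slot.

Sync in 3, Review in 3, Draft in 1, Deploy in 1, Integrate in 2, QA in 2

Checking: Integrate(2) before Sync(3); QA(2) before Review(3); Integrate(2) before Review(3); Draft(1) before QA(2); Integrate(2) != Draft(1); max 2 per slot (cap 2).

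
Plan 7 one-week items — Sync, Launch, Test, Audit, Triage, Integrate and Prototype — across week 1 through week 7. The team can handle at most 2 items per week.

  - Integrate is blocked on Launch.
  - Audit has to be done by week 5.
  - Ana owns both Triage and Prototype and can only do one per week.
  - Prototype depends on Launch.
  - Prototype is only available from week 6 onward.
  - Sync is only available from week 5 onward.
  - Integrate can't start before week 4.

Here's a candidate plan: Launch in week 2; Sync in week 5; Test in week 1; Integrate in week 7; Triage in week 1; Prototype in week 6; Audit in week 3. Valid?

Valid

Prototype is only available from week 6 onward — holds.
Integrate is blocked on Launch — holds.
Integrate can't start before week 4 — holds.
Audit has to be done by week 5 — holds.
Ana owns both Triage and Prototype and can only do one per week — holds.
Prototype depends on Launch — holds.
Sync is only available from week 5 onward — holds.
The team can handle at most 2 items per week — holds.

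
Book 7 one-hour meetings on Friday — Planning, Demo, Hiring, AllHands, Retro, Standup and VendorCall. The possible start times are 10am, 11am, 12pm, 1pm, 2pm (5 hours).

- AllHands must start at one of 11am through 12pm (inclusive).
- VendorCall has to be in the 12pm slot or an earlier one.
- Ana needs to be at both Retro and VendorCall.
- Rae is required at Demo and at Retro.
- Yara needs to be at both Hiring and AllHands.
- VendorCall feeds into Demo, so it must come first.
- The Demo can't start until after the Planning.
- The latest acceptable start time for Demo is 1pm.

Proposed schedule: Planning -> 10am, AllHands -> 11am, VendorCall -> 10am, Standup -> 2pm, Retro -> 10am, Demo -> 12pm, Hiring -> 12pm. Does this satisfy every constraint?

No — it violates: Ana needs to be at both Retro and VendorCall

VendorCall feeds into Demo, so it must come first — holds.
AllHands must start at one of 11am through 12pm (inclusive) — holds.
The Demo can't start until after the Planning — holds.
VendorCall has to be in the 12pm slot or an earlier one — holds.
Ana needs to be at both Retro and VendorCall — violated.
Yara needs to be at both Hiring and AllHands — holds.
Rae is required at Demo and at Retro — holds.
The latest acceptable start time for Demo is 1pm — holds.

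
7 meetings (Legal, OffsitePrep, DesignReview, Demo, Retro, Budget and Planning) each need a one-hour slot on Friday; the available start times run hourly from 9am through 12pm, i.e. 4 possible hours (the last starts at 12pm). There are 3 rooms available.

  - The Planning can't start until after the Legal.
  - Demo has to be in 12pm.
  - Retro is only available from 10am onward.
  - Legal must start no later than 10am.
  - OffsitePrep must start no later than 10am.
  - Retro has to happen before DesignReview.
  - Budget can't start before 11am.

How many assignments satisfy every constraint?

52

Splitting on Legal: it can be 9am (32), 10am (20). Listing each branch's schedules as (OffsitePrep, DesignReview, Demo, Retro, Budget, Planning):
Legal=9am: (9am,11am,12pm,10am,11am,10am) (9am,11am,12pm,10am,11am,11am) (9am,11am,12pm,10am,11am,12pm) (9am,11am,12pm,10am,12pm,10am) (9am,11am,12pm,10am,12pm,11am) (9am,11am,12pm,10am,12pm,12pm) (9am,12pm,12pm,10am,11am,10am) (9am,12pm,12pm,10am,11am,11am) (9am,12pm,12pm,10am,11am,12pm) (9am,12pm,12pm,10am,12pm,10am) (9am,12pm,12pm,10am,12pm,11am) (9am,12pm,12pm,11am,11am,10am) (9am,12pm,12pm,11am,11am,11am) (9am,12pm,12pm,11am,11am,12pm) (9am,12pm,12pm,11am,12pm,10am) (9am,12pm,12pm,11am,12pm,11am) (10am,11am,12pm,10am,11am,10am) (10am,11am,12pm,10am,11am,11am) (10am,11am,12pm,10am,11am,12pm) (10am,11am,12pm,10am,12pm,10am) (10am,11am,12pm,10am,12pm,11am) (10am,11am,12pm,10am,12pm,12pm) (10am,12pm,12pm,10am,11am,10am) (10am,12pm,12pm,10am,11am,11am) (10am,12pm,12pm,10am,11am,12pm) (10am,12pm,12pm,10am,12pm,10am) (10am,12pm,12pm,10am,12pm,11am) (10am,12pm,12pm,11am,11am,10am) (10am,12pm,12pm,11am,11am,11am) (10am,12pm,12pm,11am,11am,12pm) (10am,12pm,12pm,11am,12pm,10am) (10am,12pm,12pm,11am,12pm,11am) — 32.
Legal=10am: (9am,11am,12pm,10am,11am,11am) (9am,11am,12pm,10am,11am,12pm) (9am,11am,12pm,10am,12pm,11am) (9am,11am,12pm,10am,12pm,12pm) (9am,12pm,12pm,10am,11am,11am) (9am,12pm,12pm,10am,11am,12pm) (9am,12pm,12pm,10am,12pm,11am) (9am,12pm,12pm,11am,11am,11am) (9am,12pm,12pm,11am,11am,12pm) (9am,12pm,12pm,11am,12pm,11am) (10am,11am,12pm,10am,11am,11am) (10am,11am,12pm,10am,11am,12pm) (10am,11am,12pm,10am,12pm,11am) (10am,11am,12pm,10am,12pm,12pm) (10am,12pm,12pm,10am,11am,11am) (10am,12pm,12pm,10am,11am,12pm) (10am,12pm,12pm,10am,12pm,11am) (10am,12pm,12pm,11am,11am,11am) (10am,12pm,12pm,11am,11am,12pm) (10am,12pm,12pm,11am,12pm,11am) — 20.
Summing: 32 + 20 = 52.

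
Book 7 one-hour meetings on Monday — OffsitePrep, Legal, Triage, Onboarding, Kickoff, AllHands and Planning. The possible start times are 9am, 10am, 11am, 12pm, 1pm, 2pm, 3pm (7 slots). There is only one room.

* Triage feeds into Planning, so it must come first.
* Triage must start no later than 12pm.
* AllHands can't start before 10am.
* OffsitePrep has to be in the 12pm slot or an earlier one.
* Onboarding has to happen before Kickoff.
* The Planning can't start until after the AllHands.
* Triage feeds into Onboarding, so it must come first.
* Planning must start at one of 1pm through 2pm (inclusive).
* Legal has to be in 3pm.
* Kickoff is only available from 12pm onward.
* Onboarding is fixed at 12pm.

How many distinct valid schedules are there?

Splitting on OffsitePrep: it can be 9am (4), 10am (2), 11am (2). Listing each branch's schedules as (Legal, Triage, Onboarding, Kickoff, AllHands, Planning):
OffsitePrep=9am: (3pm,10am,12pm,1pm,11am,2pm) (3pm,10am,12pm,2pm,11am,1pm) (3pm,11am,12pm,1pm,10am,2pm) (3pm,11am,12pm,2pm,10am,1pm) — 4.
OffsitePrep=10am: (3pm,9am,12pm,1pm,11am,2pm) (3pm,9am,12pm,2pm,11am,1pm) — 2.
OffsitePrep=11am: (3pm,9am,12pm,1pm,10am,2pm) (3pm,9am,12pm,2pm,10am,1pm) — 2.
Summing: 4 + 2 + 2 = 8.

8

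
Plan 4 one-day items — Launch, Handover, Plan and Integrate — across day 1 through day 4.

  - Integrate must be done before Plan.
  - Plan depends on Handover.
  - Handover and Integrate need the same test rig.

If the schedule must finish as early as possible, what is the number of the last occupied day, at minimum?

3

The precedence chain requires at least 2 distinct days.
Could 2 days be enough, i.e. nothing placed later than day 2? No: Plan must come after Handover (at day 1 or later) → {day 2}; Handover must come before Plan (at day 2 or earlier) → {day 1}; Integrate must come before Plan (at day 2 or earlier) → {day 1}; Integrate can't share with Handover (day 1) → nothing is left.
So 2 days is not enough.
3 works (last occupied day: day 3): for example Integrate -> day 2, Handover -> day 1, Plan -> day 3, Launch -> day 1.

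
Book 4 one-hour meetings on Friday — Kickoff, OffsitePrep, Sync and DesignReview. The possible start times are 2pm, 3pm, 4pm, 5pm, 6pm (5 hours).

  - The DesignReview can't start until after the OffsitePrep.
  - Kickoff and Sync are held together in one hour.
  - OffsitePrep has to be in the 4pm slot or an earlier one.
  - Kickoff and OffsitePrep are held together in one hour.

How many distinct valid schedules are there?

9

Splitting on Kickoff: it can be 2pm (4), 3pm (3), 4pm (2). Listing each branch's schedules as (OffsitePrep, Sync, DesignReview):
Kickoff=2pm: (2pm,2pm,3pm) (2pm,2pm,4pm) (2pm,2pm,5pm) (2pm,2pm,6pm) — 4.
Kickoff=3pm: (3pm,3pm,4pm) (3pm,3pm,5pm) (3pm,3pm,6pm) — 3.
Kickoff=4pm: (4pm,4pm,5pm) (4pm,4pm,6pm) — 2.
Summing: 4 + 3 + 2 = 9.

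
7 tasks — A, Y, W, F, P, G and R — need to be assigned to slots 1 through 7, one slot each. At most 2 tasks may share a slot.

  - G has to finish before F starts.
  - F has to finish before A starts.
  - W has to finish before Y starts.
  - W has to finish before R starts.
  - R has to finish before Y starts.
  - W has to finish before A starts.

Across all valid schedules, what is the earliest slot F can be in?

Precedence pushes F to at least 2; downstream work caps F at 6.
F at 2 is achievable: Y -> 3, G -> 1, W -> 1, A -> 3, R -> 2, F -> 2, P -> 4.

2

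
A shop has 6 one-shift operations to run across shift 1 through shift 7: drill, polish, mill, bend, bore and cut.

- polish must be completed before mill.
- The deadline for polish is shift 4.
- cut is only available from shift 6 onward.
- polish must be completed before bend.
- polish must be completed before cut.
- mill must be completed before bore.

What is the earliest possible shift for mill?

shift 2

Precedence pushes mill to at least shift 2; downstream work caps mill at shift 6.
mill at shift 2 is achievable: bore -> shift 3; cut -> shift 6; polish -> shift 1; mill -> shift 2; bend -> shift 2; drill -> shift 1.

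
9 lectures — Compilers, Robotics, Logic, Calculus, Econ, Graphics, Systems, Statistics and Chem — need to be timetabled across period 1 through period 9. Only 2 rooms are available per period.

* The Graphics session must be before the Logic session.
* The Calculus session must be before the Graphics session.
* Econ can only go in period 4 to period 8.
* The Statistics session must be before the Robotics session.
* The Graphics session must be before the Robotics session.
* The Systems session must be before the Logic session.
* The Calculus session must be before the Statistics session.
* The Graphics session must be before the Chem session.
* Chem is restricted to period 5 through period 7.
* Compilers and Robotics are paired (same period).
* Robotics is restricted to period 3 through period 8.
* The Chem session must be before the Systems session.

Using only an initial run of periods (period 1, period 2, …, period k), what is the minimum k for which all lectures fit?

7 periods

The precedence chain requires at least 5 distinct periods.
With at most 2 per period and 9 lectures, at least 5 periods are needed.
Propagating the time windows through the other constraints, Logic can't land before period 7, so the schedule must run through at least period 7.
7 works (last occupied period: period 7): for example Compilers=period 3, Chem=period 5, Calculus=period 1, Robotics=period 3, Graphics=period 2, Statistics=period 2, Logic=period 7, Systems=period 6, Econ=period 4.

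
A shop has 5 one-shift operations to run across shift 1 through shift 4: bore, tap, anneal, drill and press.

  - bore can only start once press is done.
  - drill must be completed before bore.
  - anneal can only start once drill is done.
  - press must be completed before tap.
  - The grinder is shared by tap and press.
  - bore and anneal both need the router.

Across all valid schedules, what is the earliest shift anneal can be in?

Precedence pushes anneal to at least shift 2.
anneal at shift 2 is achievable: press -> shift 1, drill -> shift 1, tap -> shift 2, bore -> shift 3, anneal -> shift 2.

shift 2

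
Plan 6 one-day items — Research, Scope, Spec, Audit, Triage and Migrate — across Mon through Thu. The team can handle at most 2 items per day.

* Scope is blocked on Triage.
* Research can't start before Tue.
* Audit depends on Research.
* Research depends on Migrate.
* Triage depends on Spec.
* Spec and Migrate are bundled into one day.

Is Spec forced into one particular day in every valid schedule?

No

Spec can be Mon (e.g. Audit in Wed, Scope in Wed, Spec in Mon, Research in Tue, Triage in Tue, Migrate in Mon) or Tue (e.g. Scope=Thu, Migrate=Tue, Triage=Wed, Research=Wed, Spec=Tue, Audit=Thu).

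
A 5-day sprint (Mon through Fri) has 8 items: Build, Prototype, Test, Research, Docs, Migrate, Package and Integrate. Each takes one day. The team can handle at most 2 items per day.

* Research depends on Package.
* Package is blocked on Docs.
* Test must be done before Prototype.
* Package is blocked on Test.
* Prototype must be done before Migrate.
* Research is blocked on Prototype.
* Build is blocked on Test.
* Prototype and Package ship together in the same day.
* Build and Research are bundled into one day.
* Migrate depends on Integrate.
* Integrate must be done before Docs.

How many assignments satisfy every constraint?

4

Enumerating: Migrate in Fri, Build in Thu, Test in Mon, Integrate in Mon, Package in Wed, Docs in Tue, Prototype in Wed, Research in Thu | Migrate -> Thu, Prototype -> Wed, Build -> Fri, Integrate -> Mon, Docs -> Tue, Test -> Mon, Package -> Wed, Research -> Fri | Build in Thu; Package in Wed; Test in Tue; Research in Thu; Prototype in Wed; Migrate in Fri; Integrate in Mon; Docs in Tue | Research in Fri, Package in Wed, Prototype in Wed, Integrate in Mon, Migrate in Thu, Test in Tue, Docs in Tue, Build in Fri.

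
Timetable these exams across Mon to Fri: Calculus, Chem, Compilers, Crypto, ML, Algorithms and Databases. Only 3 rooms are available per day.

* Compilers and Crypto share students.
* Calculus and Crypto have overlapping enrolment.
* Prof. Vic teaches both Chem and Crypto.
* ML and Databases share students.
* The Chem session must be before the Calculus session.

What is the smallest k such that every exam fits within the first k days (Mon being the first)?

The precedence chain requires at least 2 distinct days.
With at most 3 per day and 7 exams, at least 3 days are needed.
3 works (last occupied day: Wed): for example Calculus in Tue, Algorithms in Tue, ML in Mon, Compilers in Mon, Crypto in Wed, Databases in Tue, Chem in Mon.

3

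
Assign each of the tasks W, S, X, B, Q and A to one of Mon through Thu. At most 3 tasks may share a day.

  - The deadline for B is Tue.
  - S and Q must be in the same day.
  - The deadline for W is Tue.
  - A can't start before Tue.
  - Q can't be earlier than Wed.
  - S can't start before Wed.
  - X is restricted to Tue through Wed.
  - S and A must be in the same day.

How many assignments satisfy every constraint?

12

Splitting on W: it can be Mon (6), Tue (6). Listing each branch's schedules as (S, X, B, Q, A):
W=Mon: (Wed,Tue,Mon,Wed,Wed) (Wed,Tue,Tue,Wed,Wed) (Thu,Tue,Mon,Thu,Thu) (Thu,Tue,Tue,Thu,Thu) (Thu,Wed,Mon,Thu,Thu) (Thu,Wed,Tue,Thu,Thu) — 6.
W=Tue: (Wed,Tue,Mon,Wed,Wed) (Wed,Tue,Tue,Wed,Wed) (Thu,Tue,Mon,Thu,Thu) (Thu,Tue,Tue,Thu,Thu) (Thu,Wed,Mon,Thu,Thu) (Thu,Wed,Tue,Thu,Thu) — 6.
Summing: 6 + 6 = 12.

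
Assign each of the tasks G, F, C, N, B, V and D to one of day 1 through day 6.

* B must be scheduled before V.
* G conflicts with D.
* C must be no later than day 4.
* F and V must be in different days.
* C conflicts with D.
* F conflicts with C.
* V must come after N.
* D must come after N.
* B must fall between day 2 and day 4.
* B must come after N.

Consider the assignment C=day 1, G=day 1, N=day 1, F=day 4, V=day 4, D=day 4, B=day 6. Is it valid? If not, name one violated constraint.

Invalid. B must be scheduled before V.

B must fall between day 2 and day 4 — violated.
G conflicts with D — holds.
D must come after N — holds.
C conflicts with D — holds.
B must come after N — holds.
F and V must be in different days — violated.
F conflicts with C — holds.
V must come after N — holds.
B must be scheduled before V — violated.
C must be no later than day 4 — holds.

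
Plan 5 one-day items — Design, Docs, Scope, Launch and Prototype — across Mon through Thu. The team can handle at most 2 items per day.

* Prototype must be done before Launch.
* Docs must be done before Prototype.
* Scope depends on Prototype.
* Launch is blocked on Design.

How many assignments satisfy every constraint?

Splitting on Design: it can be Mon (6), Tue (6), Wed (4). Listing each branch's schedules as (Docs, Scope, Launch, Prototype):
Design=Mon: (Mon,Wed,Wed,Tue) (Mon,Wed,Thu,Tue) (Mon,Thu,Wed,Tue) (Mon,Thu,Thu,Tue) (Mon,Thu,Thu,Wed) (Tue,Thu,Thu,Wed) — 6.
Design=Tue: (Mon,Wed,Wed,Tue) (Mon,Wed,Thu,Tue) (Mon,Thu,Wed,Tue) (Mon,Thu,Thu,Tue) (Mon,Thu,Thu,Wed) (Tue,Thu,Thu,Wed) — 6.
Design=Wed: (Mon,Wed,Thu,Tue) (Mon,Thu,Thu,Tue) (Mon,Thu,Thu,Wed) (Tue,Thu,Thu,Wed) — 4.
Summing: 6 + 6 + 4 = 16.

16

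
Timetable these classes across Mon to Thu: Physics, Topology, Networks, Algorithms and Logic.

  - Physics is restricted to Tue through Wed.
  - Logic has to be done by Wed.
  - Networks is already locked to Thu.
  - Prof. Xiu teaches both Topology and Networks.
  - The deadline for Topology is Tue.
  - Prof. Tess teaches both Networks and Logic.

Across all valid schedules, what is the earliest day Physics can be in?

Tue

Physics is available from Tue; Physics's own window allows nothing later than Wed.
Physics at Tue is achievable: Physics in Tue; Logic in Mon; Topology in Mon; Networks in Thu; Algorithms in Mon.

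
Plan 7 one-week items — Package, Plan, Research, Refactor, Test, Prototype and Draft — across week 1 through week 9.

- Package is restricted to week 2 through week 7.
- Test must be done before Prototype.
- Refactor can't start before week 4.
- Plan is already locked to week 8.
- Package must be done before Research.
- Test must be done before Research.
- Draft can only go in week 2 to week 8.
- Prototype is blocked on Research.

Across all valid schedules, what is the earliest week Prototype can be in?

week 4

Precedence pushes Prototype to at least week 4.
Prototype at week 4 is achievable: Prototype in week 4, Research in week 3, Plan in week 8, Draft in week 2, Package in week 2, Refactor in week 4, Test in week 1.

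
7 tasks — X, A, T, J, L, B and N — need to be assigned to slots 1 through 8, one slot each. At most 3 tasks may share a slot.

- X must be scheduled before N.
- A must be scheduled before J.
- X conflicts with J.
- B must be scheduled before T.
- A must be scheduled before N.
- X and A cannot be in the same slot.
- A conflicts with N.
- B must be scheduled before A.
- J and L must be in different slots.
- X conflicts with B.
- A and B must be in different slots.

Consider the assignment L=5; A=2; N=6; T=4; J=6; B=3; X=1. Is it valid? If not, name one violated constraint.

No. B must be scheduled before A is not satisfied.

B must be scheduled before T — holds.
A and B must be in different slots — holds.
A must be scheduled before J — holds.
A conflicts with N — holds.
X conflicts with J — holds.
X conflicts with B — holds.
X and A cannot be in the same slot — holds.
J and L must be in different slots — holds.
B must be scheduled before A — violated.
At most 3 tasks may share a slot — holds.
A must be scheduled before N — holds.
X must be scheduled before N — holds.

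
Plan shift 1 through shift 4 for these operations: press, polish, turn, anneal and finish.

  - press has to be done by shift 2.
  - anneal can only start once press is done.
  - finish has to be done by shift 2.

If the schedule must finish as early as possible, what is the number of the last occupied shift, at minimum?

2

The precedence chain requires at least 2 distinct shifts.
2 works (last occupied shift: shift 2): for example press in shift 1, polish in shift 1, anneal in shift 2, turn in shift 1, finish in shift 1.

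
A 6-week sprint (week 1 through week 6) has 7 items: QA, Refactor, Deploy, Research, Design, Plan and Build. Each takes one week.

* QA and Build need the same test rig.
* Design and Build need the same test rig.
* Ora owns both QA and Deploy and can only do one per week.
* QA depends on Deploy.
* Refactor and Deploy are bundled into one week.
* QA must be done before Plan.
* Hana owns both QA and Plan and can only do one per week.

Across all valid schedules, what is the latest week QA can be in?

week 5

Precedence pushes QA to at least week 2; downstream work caps QA at week 5.
QA at week 5 is achievable: Refactor in week 1, Deploy in week 1, Research in week 1, Build in week 2, QA in week 5, Plan in week 6, Design in week 1.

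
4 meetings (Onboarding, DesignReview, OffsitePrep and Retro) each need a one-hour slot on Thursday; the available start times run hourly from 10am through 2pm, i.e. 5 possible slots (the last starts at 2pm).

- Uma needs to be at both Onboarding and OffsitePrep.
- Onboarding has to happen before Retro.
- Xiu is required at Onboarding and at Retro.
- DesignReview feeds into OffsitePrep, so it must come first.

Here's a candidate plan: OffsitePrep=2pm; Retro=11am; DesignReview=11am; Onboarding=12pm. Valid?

Invalid. Onboarding has to happen before Retro.

Uma needs to be at both Onboarding and OffsitePrep — holds.
Xiu is required at Onboarding and at Retro — holds.
DesignReview feeds into OffsitePrep, so it must come first — holds.
Onboarding has to happen before Retro — violated.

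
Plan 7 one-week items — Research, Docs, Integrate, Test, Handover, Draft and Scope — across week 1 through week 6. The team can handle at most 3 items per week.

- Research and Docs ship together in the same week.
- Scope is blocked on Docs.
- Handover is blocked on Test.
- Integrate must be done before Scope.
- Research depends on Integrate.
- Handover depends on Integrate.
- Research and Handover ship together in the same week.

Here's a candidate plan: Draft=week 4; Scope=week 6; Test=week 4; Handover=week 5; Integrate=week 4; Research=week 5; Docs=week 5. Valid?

Yes, all constraints hold

The team can handle at most 3 items per week — holds.
Scope is blocked on Docs — holds.
Research and Handover ship together in the same week — holds.
Integrate must be done before Scope — holds.
Handover depends on Integrate — holds.
Research and Docs ship together in the same week — holds.
Research depends on Integrate — holds.
Handover is blocked on Test — holds.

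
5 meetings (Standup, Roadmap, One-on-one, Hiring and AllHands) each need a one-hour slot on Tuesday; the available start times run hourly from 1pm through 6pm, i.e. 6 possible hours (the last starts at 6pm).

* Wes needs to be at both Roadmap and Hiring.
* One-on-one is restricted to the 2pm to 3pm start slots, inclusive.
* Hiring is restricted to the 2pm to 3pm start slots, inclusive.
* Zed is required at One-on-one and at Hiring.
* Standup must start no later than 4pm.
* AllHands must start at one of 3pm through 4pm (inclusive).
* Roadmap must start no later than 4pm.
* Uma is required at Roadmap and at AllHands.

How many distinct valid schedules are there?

36

Splitting on Standup: it can be 1pm (9), 2pm (9), 3pm (9), 4pm (9). Listing each branch's schedules as (Roadmap, One-on-one, Hiring, AllHands):
Standup=1pm: (1pm,2pm,3pm,3pm) (1pm,2pm,3pm,4pm) (1pm,3pm,2pm,3pm) (1pm,3pm,2pm,4pm) (2pm,2pm,3pm,3pm) (2pm,2pm,3pm,4pm) (3pm,3pm,2pm,4pm) (4pm,2pm,3pm,3pm) (4pm,3pm,2pm,3pm) — 9.
Standup=2pm: (1pm,2pm,3pm,3pm) (1pm,2pm,3pm,4pm) (1pm,3pm,2pm,3pm) (1pm,3pm,2pm,4pm) (2pm,2pm,3pm,3pm) (2pm,2pm,3pm,4pm) (3pm,3pm,2pm,4pm) (4pm,2pm,3pm,3pm) (4pm,3pm,2pm,3pm) — 9.
Standup=3pm: (1pm,2pm,3pm,3pm) (1pm,2pm,3pm,4pm) (1pm,3pm,2pm,3pm) (1pm,3pm,2pm,4pm) (2pm,2pm,3pm,3pm) (2pm,2pm,3pm,4pm) (3pm,3pm,2pm,4pm) (4pm,2pm,3pm,3pm) (4pm,3pm,2pm,3pm) — 9.
Standup=4pm: (1pm,2pm,3pm,3pm) (1pm,2pm,3pm,4pm) (1pm,3pm,2pm,3pm) (1pm,3pm,2pm,4pm) (2pm,2pm,3pm,3pm) (2pm,2pm,3pm,4pm) (3pm,3pm,2pm,4pm) (4pm,2pm,3pm,3pm) (4pm,3pm,2pm,3pm) — 9.
Summing: 9 + 9 + 9 + 9 = 36.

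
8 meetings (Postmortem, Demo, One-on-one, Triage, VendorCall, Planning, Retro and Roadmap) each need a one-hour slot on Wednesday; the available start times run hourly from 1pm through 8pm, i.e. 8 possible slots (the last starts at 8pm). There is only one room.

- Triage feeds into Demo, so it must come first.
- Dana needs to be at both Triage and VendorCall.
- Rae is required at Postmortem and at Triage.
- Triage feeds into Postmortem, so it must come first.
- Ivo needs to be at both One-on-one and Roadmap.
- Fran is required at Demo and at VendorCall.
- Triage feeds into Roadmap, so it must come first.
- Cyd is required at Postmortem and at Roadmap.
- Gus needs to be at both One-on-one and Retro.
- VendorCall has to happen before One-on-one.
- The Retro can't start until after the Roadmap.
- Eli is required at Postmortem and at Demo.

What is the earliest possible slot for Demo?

Precedence pushes Demo to at least 2pm.
Demo at 2pm is achievable: VendorCall in 5pm; Postmortem in 4pm; Retro in 7pm; Triage in 1pm; Roadmap in 3pm; One-on-one in 6pm; Planning in 8pm; Demo in 2pm.

2pm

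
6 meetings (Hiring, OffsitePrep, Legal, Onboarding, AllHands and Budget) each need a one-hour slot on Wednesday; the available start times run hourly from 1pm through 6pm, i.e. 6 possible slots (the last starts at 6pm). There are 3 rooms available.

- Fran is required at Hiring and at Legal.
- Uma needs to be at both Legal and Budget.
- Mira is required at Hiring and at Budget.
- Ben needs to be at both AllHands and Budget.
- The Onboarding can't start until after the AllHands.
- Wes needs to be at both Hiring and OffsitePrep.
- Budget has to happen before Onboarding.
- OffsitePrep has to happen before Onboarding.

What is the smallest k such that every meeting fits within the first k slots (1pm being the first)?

The precedence chain requires at least 2 distinct slots.
With at most 3 per slot and 6 meetings, at least 2 slots are needed.
Could 2 slots be enough, i.e. nothing placed later than 2pm? No: Onboarding must come after OffsitePrep (at 1pm or later) → {2pm}; Budget must come before Onboarding (at 2pm or earlier) → {1pm}; AllHands must come before Onboarding (at 2pm or earlier) → {1pm}; Budget can't share with AllHands (1pm) → nothing is left.
So 2 slots is not enough.
3 works (last occupied slot: 3pm): for example Legal=1pm; OffsitePrep=1pm; AllHands=1pm; Hiring=3pm; Onboarding=3pm; Budget=2pm.

3 slots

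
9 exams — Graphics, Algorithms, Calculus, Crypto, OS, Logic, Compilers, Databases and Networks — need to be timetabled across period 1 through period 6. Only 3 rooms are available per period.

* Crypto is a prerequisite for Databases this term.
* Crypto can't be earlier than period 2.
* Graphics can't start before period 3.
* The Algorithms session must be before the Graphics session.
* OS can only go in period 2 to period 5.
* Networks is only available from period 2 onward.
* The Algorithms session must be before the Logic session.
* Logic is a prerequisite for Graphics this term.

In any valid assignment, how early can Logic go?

period 2

Precedence pushes Logic to at least period 2; downstream work caps Logic at period 5.
Logic at period 2 is achievable: Calculus -> period 1; Crypto -> period 2; Databases -> period 3; Graphics -> period 3; Networks -> period 3; Logic -> period 2; OS -> period 2; Algorithms -> period 1; Compilers -> period 1.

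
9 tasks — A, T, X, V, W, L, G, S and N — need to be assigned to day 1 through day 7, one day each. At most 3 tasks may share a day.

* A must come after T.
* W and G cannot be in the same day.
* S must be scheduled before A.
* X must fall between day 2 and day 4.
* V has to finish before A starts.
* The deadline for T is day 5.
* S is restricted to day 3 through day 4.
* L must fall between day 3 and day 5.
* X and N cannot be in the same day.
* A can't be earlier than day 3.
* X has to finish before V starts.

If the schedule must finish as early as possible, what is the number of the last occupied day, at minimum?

The precedence chain requires at least 3 distinct days.
With at most 3 per day and 9 tasks, at least 3 days are needed.
Propagating the time windows through the other constraints, A can't land before day 4, so the schedule must run through at least day 4.
4 works (last occupied day: day 4): for example L -> day 3, G -> day 2, V -> day 3, W -> day 1, S -> day 3, N -> day 1, X -> day 2, A -> day 4, T -> day 1.

day 4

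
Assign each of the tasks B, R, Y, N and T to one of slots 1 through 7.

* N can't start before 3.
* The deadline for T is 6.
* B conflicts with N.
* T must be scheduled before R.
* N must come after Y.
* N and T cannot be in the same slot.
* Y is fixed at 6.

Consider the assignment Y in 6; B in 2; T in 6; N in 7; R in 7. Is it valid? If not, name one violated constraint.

Yes, all constraints hold

B conflicts with N — holds.
N can't start before 3 — holds.
The deadline for T is 6 — holds.
N and T cannot be in the same slot — holds.
Y is fixed at 6 — holds.
T must be scheduled before R — holds.
N must come after Y — holds.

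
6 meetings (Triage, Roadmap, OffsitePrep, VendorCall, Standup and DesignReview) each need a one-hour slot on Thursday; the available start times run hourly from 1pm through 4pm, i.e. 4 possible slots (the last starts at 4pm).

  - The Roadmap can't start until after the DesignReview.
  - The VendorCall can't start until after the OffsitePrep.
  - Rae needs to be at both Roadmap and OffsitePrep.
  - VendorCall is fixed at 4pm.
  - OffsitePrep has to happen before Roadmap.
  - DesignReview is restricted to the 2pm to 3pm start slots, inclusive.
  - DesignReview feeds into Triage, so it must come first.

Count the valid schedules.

52

Splitting on Triage: it can be 3pm (20), 4pm (32). Listing each branch's schedules as (Roadmap, OffsitePrep, VendorCall, Standup, DesignReview):
Triage=3pm: (3pm,1pm,4pm,1pm,2pm) (3pm,1pm,4pm,2pm,2pm) (3pm,1pm,4pm,3pm,2pm) (3pm,1pm,4pm,4pm,2pm) (3pm,2pm,4pm,1pm,2pm) (3pm,2pm,4pm,2pm,2pm) (3pm,2pm,4pm,3pm,2pm) (3pm,2pm,4pm,4pm,2pm) (4pm,1pm,4pm,1pm,2pm) (4pm,1pm,4pm,2pm,2pm) (4pm,1pm,4pm,3pm,2pm) (4pm,1pm,4pm,4pm,2pm) (4pm,2pm,4pm,1pm,2pm) (4pm,2pm,4pm,2pm,2pm) (4pm,2pm,4pm,3pm,2pm) (4pm,2pm,4pm,4pm,2pm) (4pm,3pm,4pm,1pm,2pm) (4pm,3pm,4pm,2pm,2pm) (4pm,3pm,4pm,3pm,2pm) (4pm,3pm,4pm,4pm,2pm) — 20.
Triage=4pm: (3pm,1pm,4pm,1pm,2pm) (3pm,1pm,4pm,2pm,2pm) (3pm,1pm,4pm,3pm,2pm) (3pm,1pm,4pm,4pm,2pm) (3pm,2pm,4pm,1pm,2pm) (3pm,2pm,4pm,2pm,2pm) (3pm,2pm,4pm,3pm,2pm) (3pm,2pm,4pm,4pm,2pm) (4pm,1pm,4pm,1pm,2pm) (4pm,1pm,4pm,1pm,3pm) (4pm,1pm,4pm,2pm,2pm) (4pm,1pm,4pm,2pm,3pm) (4pm,1pm,4pm,3pm,2pm) (4pm,1pm,4pm,3pm,3pm) (4pm,1pm,4pm,4pm,2pm) (4pm,1pm,4pm,4pm,3pm) (4pm,2pm,4pm,1pm,2pm) (4pm,2pm,4pm,1pm,3pm) (4pm,2pm,4pm,2pm,2pm) (4pm,2pm,4pm,2pm,3pm) (4pm,2pm,4pm,3pm,2pm) (4pm,2pm,4pm,3pm,3pm) (4pm,2pm,4pm,4pm,2pm) (4pm,2pm,4pm,4pm,3pm) (4pm,3pm,4pm,1pm,2pm) (4pm,3pm,4pm,1pm,3pm) (4pm,3pm,4pm,2pm,2pm) (4pm,3pm,4pm,2pm,3pm) (4pm,3pm,4pm,3pm,2pm) (4pm,3pm,4pm,3pm,3pm) (4pm,3pm,4pm,4pm,2pm) (4pm,3pm,4pm,4pm,3pm) — 32.
Summing: 20 + 32 = 52.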